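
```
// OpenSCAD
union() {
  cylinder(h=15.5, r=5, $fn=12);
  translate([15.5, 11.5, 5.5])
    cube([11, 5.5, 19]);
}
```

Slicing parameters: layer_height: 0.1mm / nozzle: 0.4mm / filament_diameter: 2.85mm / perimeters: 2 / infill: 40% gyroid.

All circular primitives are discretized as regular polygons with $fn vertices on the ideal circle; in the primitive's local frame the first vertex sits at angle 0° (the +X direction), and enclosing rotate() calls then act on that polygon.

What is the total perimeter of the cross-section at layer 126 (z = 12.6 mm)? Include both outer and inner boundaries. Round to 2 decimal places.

At z = 12.6 mm: the r=5 cylinder contributes a regular 12-gon of circumradius 5 (perimeter = 2·12·5.000·sin(180°/12) = 31.06 mm); the cube at (15.5, 11.5) (footprint 11×5.5) is included at this height (perimeter 33.00 mm); Taking the union: the 2 present regions are separate (no shared area or edge), so areas and boundary lengths simply add and each stays a separate island — boundary = 64.06 mm. Overall, the cross-section has 2 separate islands. Total boundary length (outer) = 64.06 mm.

64.06 mm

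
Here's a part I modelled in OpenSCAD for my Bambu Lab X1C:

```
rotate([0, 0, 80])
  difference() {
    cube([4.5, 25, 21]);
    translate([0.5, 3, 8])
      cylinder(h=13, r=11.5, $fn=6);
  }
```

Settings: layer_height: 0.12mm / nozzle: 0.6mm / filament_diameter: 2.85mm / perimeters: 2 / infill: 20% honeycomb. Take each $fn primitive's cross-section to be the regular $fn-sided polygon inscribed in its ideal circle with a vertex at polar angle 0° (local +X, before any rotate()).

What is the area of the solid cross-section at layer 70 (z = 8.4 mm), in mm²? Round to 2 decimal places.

54.18 mm²

At z = 8.4 mm: the cube (footprint 4.5×25) is included at this height (area 112.50 mm²); the r=11.5 cylinder at (0.5, 3) contributes a regular 6-gon of circumradius 11.5 (area = (6/2)·11.500²·sin(360°/6) = 343.60 mm²); Taking the first minus the rest: starting from the 4.5×25 cube (112.50 mm²), the r=11.5 cylinder at (0.5, 3) partially overlaps it — only the 58.32 mm² overlap (of its 343.60 mm²) is removed, clipping the outline — area = 54.18 mm²; (whole slice rotated 80° about Z — lengths, areas and connectivity unchanged). Overall, the cross-section is a single solid region. Net area = 54.18 mm².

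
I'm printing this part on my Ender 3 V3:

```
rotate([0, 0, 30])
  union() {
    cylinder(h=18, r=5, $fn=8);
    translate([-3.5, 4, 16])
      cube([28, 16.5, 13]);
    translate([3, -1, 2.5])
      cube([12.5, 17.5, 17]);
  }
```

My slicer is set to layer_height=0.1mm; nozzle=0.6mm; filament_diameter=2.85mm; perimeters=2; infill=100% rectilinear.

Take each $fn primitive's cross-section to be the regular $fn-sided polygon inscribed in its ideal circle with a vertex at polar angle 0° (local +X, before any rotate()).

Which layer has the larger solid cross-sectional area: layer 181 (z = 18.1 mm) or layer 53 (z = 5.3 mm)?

Layer 181 (z = 18.1): the cylinder is not intersected at this z (z outside [0, 18]); the cube at (-3.5, 4) is present — its section is the full 28×16.5 rectangle (area 462.00 mm²); the 12.5×17.5 cube at (3, -1) contributes its full rectangle (area 218.75 mm²); Merging all regions: the regions partially overlap — summed areas 680.75 mm² minus the doubly-counted overlap 156.25 mm² gives 524.50 mm² — area = 524.50 mm²; (whole slice rotated 30° about Z — lengths, areas and connectivity unchanged). So its area = 524.50 mm². Layer 53 (z = 5.3): the r=5 cylinder contributes a regular 8-gon of circumradius 5 (area = (8/2)·5.000²·sin(360°/8) = 70.71 mm²); the cube at (-3.5, 4) is absent (z outside [16, 29]); the 12.5×17.5 cube at (3, -1) contributes its full rectangle (area 218.75 mm²); Combining (union): the regions partially overlap — summed areas 289.46 mm² minus the doubly-counted overlap 6.33 mm² gives 283.13 mm² — area = 283.13 mm²; (rotated 30° about Z; rotation is an isometry so areas/perimeters/island counts are preserved). So its area = 283.13 mm². Layer 181 is larger (524.50 vs 283.13 mm²).

layer 181 (z = 18.1 mm)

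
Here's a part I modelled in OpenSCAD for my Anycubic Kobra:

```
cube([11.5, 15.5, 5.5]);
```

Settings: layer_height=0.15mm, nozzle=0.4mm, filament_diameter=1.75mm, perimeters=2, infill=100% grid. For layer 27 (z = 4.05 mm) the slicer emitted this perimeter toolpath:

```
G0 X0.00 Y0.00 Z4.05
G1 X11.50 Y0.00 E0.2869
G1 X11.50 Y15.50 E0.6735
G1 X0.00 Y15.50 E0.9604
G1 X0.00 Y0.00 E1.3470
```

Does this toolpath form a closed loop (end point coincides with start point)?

yes

Start point (G0): (0.00, 0.00). End point (last G1): the path returns to the start — closed.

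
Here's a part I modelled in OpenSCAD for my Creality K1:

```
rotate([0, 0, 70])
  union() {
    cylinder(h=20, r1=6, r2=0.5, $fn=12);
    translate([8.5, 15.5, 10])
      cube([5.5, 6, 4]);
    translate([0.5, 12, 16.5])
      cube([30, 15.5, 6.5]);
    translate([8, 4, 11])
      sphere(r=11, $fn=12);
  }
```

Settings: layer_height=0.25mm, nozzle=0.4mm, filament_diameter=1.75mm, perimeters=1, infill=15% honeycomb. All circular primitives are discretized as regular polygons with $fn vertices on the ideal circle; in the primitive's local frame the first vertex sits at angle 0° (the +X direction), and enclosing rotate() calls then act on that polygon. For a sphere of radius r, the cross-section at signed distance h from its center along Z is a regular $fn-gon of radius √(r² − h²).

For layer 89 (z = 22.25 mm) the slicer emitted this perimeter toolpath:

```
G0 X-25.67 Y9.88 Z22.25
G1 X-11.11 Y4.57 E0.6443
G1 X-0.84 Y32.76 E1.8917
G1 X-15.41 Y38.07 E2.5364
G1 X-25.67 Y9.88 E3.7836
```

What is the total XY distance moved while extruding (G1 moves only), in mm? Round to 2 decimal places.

91.01 mm

Sum the Euclidean lengths of each G1 segment: total = 91.01 mm.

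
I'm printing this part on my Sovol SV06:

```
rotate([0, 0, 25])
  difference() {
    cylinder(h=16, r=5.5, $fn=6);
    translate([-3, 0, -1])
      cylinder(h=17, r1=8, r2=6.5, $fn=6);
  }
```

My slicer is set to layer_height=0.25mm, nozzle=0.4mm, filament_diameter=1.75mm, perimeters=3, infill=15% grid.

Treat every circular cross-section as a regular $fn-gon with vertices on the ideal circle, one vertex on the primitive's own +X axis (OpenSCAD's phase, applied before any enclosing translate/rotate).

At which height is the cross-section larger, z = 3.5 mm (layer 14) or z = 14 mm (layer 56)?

layer 56 (z = 14 mm)

Layer 14 (z = 3.5): the cylinder: section is a regular 6-gon, circumradius r=5.5 (area = (6/2)·5.500²·sin(360°/6) = 78.59 mm²); the cone at (-3, 0): at t=0.265 of its height the radius interpolates to r₁+(r₂−r₁)t = 7.603, giving a regular 6-gon of that circumradius (area = (6/2)·7.603²·sin(360°/6) = 150.18 mm²); Taking the first minus the rest: starting from the r=5.5 cylinder (78.59 mm²), the cone at (-3, 0) partially overlaps it — only the 70.05 mm² overlap (of its 150.18 mm²) is removed, clipping the outline — area = 8.55 mm²; (rotated 25° about Z; rotation is an isometry so areas/perimeters/island counts are preserved). So its area = 8.55 mm². Layer 56 (z = 14): the r=5.5 cylinder contributes a regular 6-gon of circumradius 5.5 (area = (6/2)·5.500²·sin(360°/6) = 78.59 mm²); the cone at (-3, 0): at t=0.882 of its height the radius interpolates to r₁+(r₂−r₁)t = 6.676, giving a regular 6-gon of that circumradius (area = (6/2)·6.676²·sin(360°/6) = 115.81 mm²); Taking the first minus the rest: starting from the r=5.5 cylinder (78.59 mm²), the cone at (-3, 0) partially overlaps it — only the 61.22 mm² overlap (of its 115.81 mm²) is removed, clipping the outline — area = 17.37 mm²; (rotated 25° about Z; rotation is an isometry so areas/perimeters/island counts are preserved). So its area = 17.37 mm². Layer 56 is larger (17.37 vs 8.55 mm²).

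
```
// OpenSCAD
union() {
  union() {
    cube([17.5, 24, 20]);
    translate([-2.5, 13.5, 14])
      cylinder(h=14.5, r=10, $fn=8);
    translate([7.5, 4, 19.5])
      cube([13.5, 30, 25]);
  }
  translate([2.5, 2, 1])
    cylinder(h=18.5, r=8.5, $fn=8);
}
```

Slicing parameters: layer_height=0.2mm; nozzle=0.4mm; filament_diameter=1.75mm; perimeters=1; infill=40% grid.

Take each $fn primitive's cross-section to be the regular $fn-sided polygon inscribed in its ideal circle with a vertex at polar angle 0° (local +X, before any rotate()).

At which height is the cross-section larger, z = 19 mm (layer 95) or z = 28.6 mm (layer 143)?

Layer 95 (z = 19): the cube is present — its section is the full 17.5×24 rectangle (area 420.00 mm²); the r=10 cylinder at (-2.5, 13.5) gives a regular 8-gon of circumradius 10 (constant along its height) (area = (8/2)·10.000²·sin(360°/8) = 282.84 mm²); the cube at (7.5, 4) is not intersected at this z (z outside [19.5, 44.5]); Taking the union: the regions partially overlap — summed areas 702.84 mm² minus the doubly-counted overlap 94.01 mm² gives 608.83 mm² — area = 608.83 mm²; the cylinder at (2.5, 2): section is a regular 8-gon, circumradius r=8.5 (area = (8/2)·8.500²·sin(360°/8) = 204.35 mm²); Merging all regions: the regions partially overlap — summed areas 813.19 mm² minus the doubly-counted overlap 112.06 mm² gives 701.13 mm² — area = 701.13 mm². So its area = 701.13 mm². Layer 143 (z = 28.6): the cube is absent (z outside [0, 20]); the cylinder at (-2.5, 13.5) is not intersected at this z (z outside [14, 28.5]); the cube at (7.5, 4) (footprint 13.5×30) is included at this height (area 405.00 mm²); Merging all regions: only the 13.5×30 cube at (7.5, 4) is present, so the union is just that shape — area = 405.00 mm²; the cylinder at (2.5, 2) is absent (z outside [1, 19.5]); Combining (union): only that combined region is present, so the union is just that shape — area = 405.00 mm². So its area = 405.00 mm². Layer 95 is larger (701.13 vs 405.00 mm²).

layer 95 (z = 19 mm)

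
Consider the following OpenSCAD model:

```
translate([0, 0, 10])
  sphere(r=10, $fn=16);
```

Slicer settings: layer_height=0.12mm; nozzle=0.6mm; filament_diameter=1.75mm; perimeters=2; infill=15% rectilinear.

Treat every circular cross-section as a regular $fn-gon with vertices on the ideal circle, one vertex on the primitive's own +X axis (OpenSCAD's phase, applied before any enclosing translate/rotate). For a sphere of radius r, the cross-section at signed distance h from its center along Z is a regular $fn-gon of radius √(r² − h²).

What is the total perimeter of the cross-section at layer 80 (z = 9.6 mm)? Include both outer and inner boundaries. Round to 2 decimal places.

62.38 mm

At z = 9.6 mm: the sphere: section is a regular 16-gon, circumradius = √(r²−h²) = √(10²−0.4²) = 9.992 (perimeter = 2·16·9.992·sin(180°/16) = 62.38 mm). Overall, the cross-section is a single solid region. Total boundary length (outer) = 62.38 mm.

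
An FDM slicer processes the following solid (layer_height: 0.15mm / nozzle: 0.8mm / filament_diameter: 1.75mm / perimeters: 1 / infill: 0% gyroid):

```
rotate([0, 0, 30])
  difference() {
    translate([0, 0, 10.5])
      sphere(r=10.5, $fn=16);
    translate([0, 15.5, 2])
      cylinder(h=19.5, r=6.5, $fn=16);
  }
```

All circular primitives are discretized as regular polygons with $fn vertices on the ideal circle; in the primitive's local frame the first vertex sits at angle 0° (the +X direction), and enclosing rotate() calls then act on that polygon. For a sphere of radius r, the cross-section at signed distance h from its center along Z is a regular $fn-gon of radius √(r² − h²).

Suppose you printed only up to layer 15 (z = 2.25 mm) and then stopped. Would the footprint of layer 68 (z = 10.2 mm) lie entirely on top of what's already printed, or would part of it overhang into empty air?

Compare the two slices. At z = 2.25: the sphere: section is a regular 16-gon, circumradius = √(r²−h²) = √(10.5²−8.25²) = 6.495 (area = (16/2)·6.495²·sin(360°/16) = 129.16 mm²); the r=6.5 cylinder at (0, 15.5) contributes a regular 16-gon of circumradius 6.5 (area = (16/2)·6.500²·sin(360°/16) = 129.35 mm²); After the difference (first − rest): starting from the r=10.5 sphere (129.16 mm²), the r=6.5 cylinder at (0, 15.5) misses the remaining region (no effect) — area = 129.16 mm²; (whole slice rotated 30° about Z — lengths, areas and connectivity unchanged). At z = 10.2: the r=10.5 sphere slices to a regular 16-gon of circumradius 10.496 (√(r²−h²) with h=0.3 from center) (area = (16/2)·10.496²·sin(360°/16) = 337.25 mm²); the r=6.5 cylinder at (0, 15.5) contributes a regular 16-gon of circumradius 6.5 (area = (16/2)·6.500²·sin(360°/16) = 129.35 mm²); Taking the first minus the rest: starting from the r=10.5 sphere (337.25 mm²), the r=6.5 cylinder at (0, 15.5) partially overlaps it — only the 5.27 mm² overlap (of its 129.35 mm²) is removed, clipping the outline — area = 331.98 mm²; (whole slice rotated 30° about Z — lengths, areas and connectivity unchanged). Checking containment: at z = 10.2 the cross-section extends beyond the z = 2.25 cross-section by about 202.82 mm².

part overhangs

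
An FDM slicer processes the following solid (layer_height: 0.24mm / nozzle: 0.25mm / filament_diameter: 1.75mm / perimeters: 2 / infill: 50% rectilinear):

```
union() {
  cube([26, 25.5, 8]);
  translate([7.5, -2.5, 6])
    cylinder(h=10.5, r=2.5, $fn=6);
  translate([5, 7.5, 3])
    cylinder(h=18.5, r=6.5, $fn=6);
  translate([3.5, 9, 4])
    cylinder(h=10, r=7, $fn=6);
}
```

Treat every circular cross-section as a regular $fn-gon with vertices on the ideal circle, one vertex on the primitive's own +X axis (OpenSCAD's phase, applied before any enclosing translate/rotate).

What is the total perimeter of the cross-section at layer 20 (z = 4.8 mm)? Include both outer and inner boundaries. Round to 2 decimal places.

104.88 mm

At z = 4.8 mm: the cube (footprint 26×25.5) is included at this height (perimeter 103.00 mm); the cylinder at (7.5, -2.5) is absent (z outside [6, 16.5]); the r=6.5 cylinder at (5, 7.5) contributes a regular 6-gon of circumradius 6.5 (perimeter = 2·6·6.500·sin(180°/6) = 39.00 mm); the r=7 cylinder at (3.5, 9) gives a regular 6-gon of circumradius 7 (constant along its height) (perimeter = 2·6·7.000·sin(180°/6) = 42.00 mm); Merging all regions: the regions partially overlap (shared area 215.86 mm²), so the edge portions inside another operand are dropped and the merged outline is re-measured after clipping — boundary = 104.88 mm. Overall, the cross-section is a single solid region. Total boundary length (outer) = 104.88 mm.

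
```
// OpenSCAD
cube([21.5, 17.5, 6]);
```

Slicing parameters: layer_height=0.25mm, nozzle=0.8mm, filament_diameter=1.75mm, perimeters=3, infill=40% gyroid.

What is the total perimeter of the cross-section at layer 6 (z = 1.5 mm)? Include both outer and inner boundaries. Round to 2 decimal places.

At z = 1.5 mm: the 21.5×17.5 cube contributes its full rectangle (perimeter 78.00 mm). Overall, the cross-section is a single solid region. Total boundary length (outer) = 78.00 mm.

78.00 mm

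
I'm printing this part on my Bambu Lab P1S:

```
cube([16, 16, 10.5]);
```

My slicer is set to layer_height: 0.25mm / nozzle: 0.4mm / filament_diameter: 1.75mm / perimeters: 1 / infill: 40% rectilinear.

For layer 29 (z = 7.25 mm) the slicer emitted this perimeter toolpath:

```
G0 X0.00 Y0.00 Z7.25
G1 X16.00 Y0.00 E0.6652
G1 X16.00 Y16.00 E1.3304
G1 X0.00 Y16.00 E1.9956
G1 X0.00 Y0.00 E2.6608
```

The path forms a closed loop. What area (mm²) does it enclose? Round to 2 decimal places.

Apply the shoelace formula to the sequence of (X, Y) vertices; enclosed area = 256.00 mm².

256.00 mm²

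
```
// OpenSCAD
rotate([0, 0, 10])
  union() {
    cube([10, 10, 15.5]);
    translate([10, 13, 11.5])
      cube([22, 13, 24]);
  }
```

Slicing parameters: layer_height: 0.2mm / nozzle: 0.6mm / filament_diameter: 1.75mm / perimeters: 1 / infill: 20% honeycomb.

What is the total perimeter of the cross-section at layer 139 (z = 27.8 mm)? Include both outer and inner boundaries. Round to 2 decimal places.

At z = 27.8 mm: the cube is not intersected at this z (z outside [0, 15.5]); the 22×13 cube at (10, 13) contributes its full rectangle (perimeter 70.00 mm); Combining (union): only the 22×13 cube at (10, 13) is present, so the union is just that shape — boundary = 70.00 mm; (rotated 10° about Z; rotation is an isometry so areas/perimeters/island counts are preserved). Overall, the cross-section is a single solid region. Total boundary length (outer) = 70.00 mm.

70.00 mm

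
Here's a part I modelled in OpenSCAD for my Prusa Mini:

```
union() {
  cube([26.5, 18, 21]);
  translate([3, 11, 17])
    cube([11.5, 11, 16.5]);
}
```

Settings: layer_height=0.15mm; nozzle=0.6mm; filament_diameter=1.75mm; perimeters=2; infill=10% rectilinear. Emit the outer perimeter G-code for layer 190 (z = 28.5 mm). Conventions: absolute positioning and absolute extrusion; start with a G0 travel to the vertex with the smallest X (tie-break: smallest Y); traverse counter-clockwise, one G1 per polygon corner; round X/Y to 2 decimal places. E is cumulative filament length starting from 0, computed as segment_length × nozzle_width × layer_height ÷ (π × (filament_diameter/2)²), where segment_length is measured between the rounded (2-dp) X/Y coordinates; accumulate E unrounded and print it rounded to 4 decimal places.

G0 X3.00 Y11.00 Z28.50
G1 X14.50 Y11.00 E0.4303
G1 X14.50 Y22.00 E0.8419
G1 X3.00 Y22.00 E1.2722
G1 X3.00 Y11.00 E1.6838

At z = 28.5 mm: the cube is not intersected at this z (z outside [0, 21]); the cube at (3, 11) is present — its section is the full 11.5×11 rectangle; Taking the union: only the 11.5×11 cube at (3, 11) is present, so the union is just that shape — 1 connected region. The outline is a single polygon with 4 vertices. Extrusion per mm of travel: 0.6 × 0.15 / (π × 0.875²) = 0.037418. Accumulating E over each segment gives final E = 1.6838.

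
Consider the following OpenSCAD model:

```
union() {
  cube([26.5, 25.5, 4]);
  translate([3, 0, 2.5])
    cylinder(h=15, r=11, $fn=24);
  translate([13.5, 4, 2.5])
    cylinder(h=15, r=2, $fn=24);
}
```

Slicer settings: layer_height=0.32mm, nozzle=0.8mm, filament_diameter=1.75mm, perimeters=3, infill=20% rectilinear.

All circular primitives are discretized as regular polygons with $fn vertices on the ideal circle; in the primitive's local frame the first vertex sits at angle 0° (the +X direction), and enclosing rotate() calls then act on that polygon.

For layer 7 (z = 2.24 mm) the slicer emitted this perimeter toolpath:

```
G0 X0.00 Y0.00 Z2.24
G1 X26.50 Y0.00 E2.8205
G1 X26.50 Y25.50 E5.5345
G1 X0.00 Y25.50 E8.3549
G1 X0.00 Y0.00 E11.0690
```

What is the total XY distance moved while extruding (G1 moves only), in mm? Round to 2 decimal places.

104.00 mm

Sum the Euclidean lengths of each G1 segment: total = 104.00 mm.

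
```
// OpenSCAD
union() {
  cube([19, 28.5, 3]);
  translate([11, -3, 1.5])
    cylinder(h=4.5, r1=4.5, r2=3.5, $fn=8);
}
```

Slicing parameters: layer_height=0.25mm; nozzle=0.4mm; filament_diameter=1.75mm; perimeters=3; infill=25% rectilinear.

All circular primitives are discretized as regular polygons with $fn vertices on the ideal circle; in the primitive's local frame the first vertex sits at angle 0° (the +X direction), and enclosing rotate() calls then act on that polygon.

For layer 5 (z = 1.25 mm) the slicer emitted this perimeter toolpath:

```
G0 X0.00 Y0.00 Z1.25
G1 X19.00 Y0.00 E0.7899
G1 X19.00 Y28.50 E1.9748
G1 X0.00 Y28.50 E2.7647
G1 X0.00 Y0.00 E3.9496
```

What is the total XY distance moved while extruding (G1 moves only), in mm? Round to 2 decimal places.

95.00 mm

Sum the Euclidean lengths of each G1 segment: total = 95.00 mm.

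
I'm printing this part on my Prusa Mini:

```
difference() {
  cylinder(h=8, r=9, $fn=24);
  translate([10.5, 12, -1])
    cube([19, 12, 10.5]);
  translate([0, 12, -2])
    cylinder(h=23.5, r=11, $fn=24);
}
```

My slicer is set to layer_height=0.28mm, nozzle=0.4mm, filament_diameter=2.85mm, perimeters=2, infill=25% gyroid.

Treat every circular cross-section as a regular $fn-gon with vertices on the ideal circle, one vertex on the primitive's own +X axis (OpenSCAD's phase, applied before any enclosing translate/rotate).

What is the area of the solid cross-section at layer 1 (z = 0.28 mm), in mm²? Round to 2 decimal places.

164.98 mm²

At z = 0.28 mm: the r=9 cylinder contributes a regular 24-gon of circumradius 9 (area = (24/2)·9.000²·sin(360°/24) = 251.57 mm²); the cube at (10.5, 12) (footprint 19×12) is included at this height (area 228.00 mm²); the cylinder at (0, 12): section is a regular 24-gon, circumradius r=11 (area = (24/2)·11.000²·sin(360°/24) = 375.81 mm²); After the difference (first − rest): starting from the r=9 cylinder (251.57 mm²), the 19×12 cube at (10.5, 12) misses the remaining region (no effect); the r=11 cylinder at (0, 12) partially overlaps it — only the 86.59 mm² overlap (of its 375.81 mm²) is removed, clipping the outline — area = 164.98 mm². Overall, the cross-section is a single solid region. Net area = 164.98 mm².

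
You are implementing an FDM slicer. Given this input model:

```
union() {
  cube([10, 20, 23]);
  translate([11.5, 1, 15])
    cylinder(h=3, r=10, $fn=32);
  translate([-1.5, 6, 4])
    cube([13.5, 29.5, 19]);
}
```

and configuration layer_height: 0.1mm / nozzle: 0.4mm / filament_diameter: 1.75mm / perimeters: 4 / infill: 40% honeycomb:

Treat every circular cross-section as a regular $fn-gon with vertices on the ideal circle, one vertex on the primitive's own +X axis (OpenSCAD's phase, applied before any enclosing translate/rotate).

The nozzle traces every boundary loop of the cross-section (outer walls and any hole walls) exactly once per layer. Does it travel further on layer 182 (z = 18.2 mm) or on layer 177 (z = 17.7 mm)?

Layer 182 (z = 18.2): the 10×20 cube contributes its full rectangle (perimeter 60.00 mm); the cylinder at (11.5, 1) is not intersected at this z (z outside [15, 18]); the 13.5×29.5 cube at (-1.5, 6) contributes its full rectangle (perimeter 86.00 mm); Merging all regions: the regions partially overlap (shared area 140.00 mm²), so the edge portions inside another operand are dropped and the merged outline is re-measured after clipping — boundary = 98.00 mm. So its perimeter = 98.00 mm. Layer 177 (z = 17.7): the 10×20 cube contributes its full rectangle (perimeter 60.00 mm); the cylinder at (11.5, 1): section is a regular 32-gon, circumradius r=10 (perimeter = 2·32·10.000·sin(180°/32) = 62.73 mm); the 13.5×29.5 cube at (-1.5, 6) contributes its full rectangle (perimeter 86.00 mm); Taking the union: the regions partially overlap (shared area 221.47 mm²), so the edge portions inside another operand are dropped and the merged outline is re-measured after clipping — boundary = 122.19 mm. So its perimeter = 122.19 mm. Layer 177 is larger (122.19 vs 98.00 mm).

layer 177 (z = 17.7 mm)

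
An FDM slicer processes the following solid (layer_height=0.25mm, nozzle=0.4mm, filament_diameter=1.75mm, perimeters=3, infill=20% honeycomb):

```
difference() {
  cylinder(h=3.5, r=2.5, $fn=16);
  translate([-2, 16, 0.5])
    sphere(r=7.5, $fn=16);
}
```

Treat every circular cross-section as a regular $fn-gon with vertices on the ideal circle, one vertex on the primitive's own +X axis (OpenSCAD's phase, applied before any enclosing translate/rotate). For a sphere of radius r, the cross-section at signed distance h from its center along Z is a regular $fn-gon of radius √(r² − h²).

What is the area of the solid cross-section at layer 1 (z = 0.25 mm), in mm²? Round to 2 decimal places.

At z = 0.25 mm: the r=2.5 cylinder gives a regular 16-gon of circumradius 2.5 (constant along its height) (area = (16/2)·2.500²·sin(360°/16) = 19.13 mm²); the r=7.5 sphere at (-2, 16) slices to a regular 16-gon of circumradius 7.496 (√(r²−h²) with h=0.25 from center) (area = (16/2)·7.496²·sin(360°/16) = 172.02 mm²); Subtracting the remaining from the first: starting from the r=2.5 cylinder (19.13 mm²), the r=7.5 sphere at (-2, 16) misses the remaining region (no effect) — area = 19.13 mm². Overall, the cross-section is a single solid region. Net area = 19.13 mm².

19.13 mm²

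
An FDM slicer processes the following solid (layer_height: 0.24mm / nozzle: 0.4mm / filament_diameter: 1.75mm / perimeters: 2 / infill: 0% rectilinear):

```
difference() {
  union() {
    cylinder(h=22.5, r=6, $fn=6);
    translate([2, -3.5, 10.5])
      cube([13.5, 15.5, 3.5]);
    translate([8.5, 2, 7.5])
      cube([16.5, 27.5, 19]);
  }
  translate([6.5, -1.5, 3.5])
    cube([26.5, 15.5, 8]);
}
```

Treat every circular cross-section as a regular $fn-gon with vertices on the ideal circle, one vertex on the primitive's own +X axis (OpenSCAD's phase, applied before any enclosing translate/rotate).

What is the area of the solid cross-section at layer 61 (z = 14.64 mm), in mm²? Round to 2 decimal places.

At z = 14.64 mm: the cylinder: section is a regular 6-gon, circumradius r=6 (area = (6/2)·6.000²·sin(360°/6) = 93.53 mm²); the cube at (2, -3.5) is not intersected at this z (z outside [10.5, 14]); the cube at (8.5, 2) (footprint 16.5×27.5) is included at this height (area 453.75 mm²); Merging all regions: the 2 present regions are separate (no shared area or edge), so areas and boundary lengths simply add and each stays a separate island — area = 547.28 mm²; the cube at (6.5, -1.5) is not intersected at this z (z outside [3.5, 11.5]); After the difference (first − rest): none of the subtracted shapes is present at this height, so the result so far is unchanged — area = 547.28 mm². Overall, the cross-section has 2 separate islands. Net area = 547.28 mm².

547.28 mm²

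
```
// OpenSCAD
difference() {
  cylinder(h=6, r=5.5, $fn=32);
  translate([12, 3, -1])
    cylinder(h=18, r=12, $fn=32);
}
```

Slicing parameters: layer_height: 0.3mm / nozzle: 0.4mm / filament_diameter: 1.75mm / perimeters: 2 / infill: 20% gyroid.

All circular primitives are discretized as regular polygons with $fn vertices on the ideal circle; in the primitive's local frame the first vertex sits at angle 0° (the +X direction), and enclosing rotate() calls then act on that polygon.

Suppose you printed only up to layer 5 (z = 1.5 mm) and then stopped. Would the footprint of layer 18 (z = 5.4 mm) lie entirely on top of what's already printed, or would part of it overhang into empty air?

Compare the two slices. At z = 1.5: the cylinder: section is a regular 32-gon, circumradius r=5.5 (area = (32/2)·5.500²·sin(360°/32) = 94.42 mm²); the r=12 cylinder at (12, 3) contributes a regular 32-gon of circumradius 12 (area = (32/2)·12.000²·sin(360°/32) = 449.49 mm²); Subtracting the remaining from the first: starting from the r=5.5 cylinder (94.42 mm²), the r=12 cylinder at (12, 3) partially overlaps it — only the 38.28 mm² overlap (of its 449.49 mm²) is removed, clipping the outline — area = 56.14 mm². At z = 5.4: the r=5.5 cylinder contributes a regular 32-gon of circumradius 5.5 (area = (32/2)·5.500²·sin(360°/32) = 94.42 mm²); the cylinder at (12, 3): section is a regular 32-gon, circumradius r=12 (area = (32/2)·12.000²·sin(360°/32) = 449.49 mm²); Subtracting the remaining from the first: starting from the r=5.5 cylinder (94.42 mm²), the r=12 cylinder at (12, 3) partially overlaps it — only the 38.28 mm² overlap (of its 449.49 mm²) is removed, clipping the outline — area = 56.14 mm². Checking containment: the cross-section at z = 5.4 is a subset of the cross-section at z = 1.5.

entirely on top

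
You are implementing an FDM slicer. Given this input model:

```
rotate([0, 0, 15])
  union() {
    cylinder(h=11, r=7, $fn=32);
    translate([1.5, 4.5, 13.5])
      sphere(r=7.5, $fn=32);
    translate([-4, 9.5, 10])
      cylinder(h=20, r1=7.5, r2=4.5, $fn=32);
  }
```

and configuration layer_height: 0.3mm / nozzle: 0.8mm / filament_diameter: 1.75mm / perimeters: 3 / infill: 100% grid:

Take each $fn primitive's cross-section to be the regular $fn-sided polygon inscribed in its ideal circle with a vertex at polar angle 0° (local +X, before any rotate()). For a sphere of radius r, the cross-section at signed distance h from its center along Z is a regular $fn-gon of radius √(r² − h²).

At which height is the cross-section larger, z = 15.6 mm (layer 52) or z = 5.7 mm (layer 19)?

layer 52 (z = 15.6 mm)

Layer 52 (z = 15.6): the cylinder is absent (z outside [0, 11]); the sphere at (1.5, 4.5): section is a regular 32-gon, circumradius = √(r²−h²) = √(7.5²−2.1²) = 7.200 (area = (32/2)·7.200²·sin(360°/32) = 161.82 mm²); the cone at (-4, 9.5) contributes a regular 32-gon of circumradius 6.660 (interpolated between r1=7.5 and r2=4.5 at t=0.280) (area = (32/2)·6.660²·sin(360°/32) = 138.45 mm²); Merging all regions: the regions partially overlap — summed areas 300.27 mm² minus the doubly-counted overlap 52.33 mm² gives 247.94 mm² — area = 247.94 mm²; (rotated 15° about Z; rotation is an isometry so areas/perimeters/island counts are preserved). So its area = 247.94 mm². Layer 19 (z = 5.7): the r=7 cylinder gives a regular 32-gon of circumradius 7 (constant along its height) (area = (32/2)·7.000²·sin(360°/32) = 152.95 mm²); the sphere at (1.5, 4.5) is absent (|z−center|=7.800 > r=7.5); the cone at (-4, 9.5) does not reach this height (z outside [10, 30]); Merging all regions: only the r=7 cylinder is present, so the union is just that shape — area = 152.95 mm²; (rotated 15° about Z; rotation is an isometry so areas/perimeters/island counts are preserved). So its area = 152.95 mm². Layer 52 is larger (247.94 vs 152.95 mm²).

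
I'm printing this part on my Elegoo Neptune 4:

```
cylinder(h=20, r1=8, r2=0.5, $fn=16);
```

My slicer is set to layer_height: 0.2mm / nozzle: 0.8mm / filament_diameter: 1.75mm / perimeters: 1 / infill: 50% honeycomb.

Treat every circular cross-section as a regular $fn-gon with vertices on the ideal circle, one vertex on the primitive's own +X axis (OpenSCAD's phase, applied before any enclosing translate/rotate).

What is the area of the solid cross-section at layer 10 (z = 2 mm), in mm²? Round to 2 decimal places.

160.92 mm²

At z = 2 mm: the cone contributes a regular 16-gon of circumradius 7.250 (interpolated between r1=8 and r2=0.5 at t=0.100) (area = (16/2)·7.250²·sin(360°/16) = 160.92 mm²). Overall, the cross-section is a single solid region. Net area = 160.92 mm².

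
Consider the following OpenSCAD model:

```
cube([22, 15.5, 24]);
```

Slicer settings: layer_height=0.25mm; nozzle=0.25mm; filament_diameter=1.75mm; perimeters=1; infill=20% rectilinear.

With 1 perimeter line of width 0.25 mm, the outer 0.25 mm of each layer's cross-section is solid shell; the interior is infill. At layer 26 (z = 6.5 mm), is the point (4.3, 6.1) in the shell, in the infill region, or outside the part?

At z = 6.5 mm: the 22×15.5 cube contributes its full rectangle. Overall, the cross-section is a single solid region. The nearest boundary edge runs (0.00, 15.50)→(0.00, 0.00); distance from the point to it = 4.30 mm. The point is inside the cross-section and 4.30 mm from the nearest boundary — more than the 0.25 mm shell width (1 × 0.25), so it's in the infill interior.

infill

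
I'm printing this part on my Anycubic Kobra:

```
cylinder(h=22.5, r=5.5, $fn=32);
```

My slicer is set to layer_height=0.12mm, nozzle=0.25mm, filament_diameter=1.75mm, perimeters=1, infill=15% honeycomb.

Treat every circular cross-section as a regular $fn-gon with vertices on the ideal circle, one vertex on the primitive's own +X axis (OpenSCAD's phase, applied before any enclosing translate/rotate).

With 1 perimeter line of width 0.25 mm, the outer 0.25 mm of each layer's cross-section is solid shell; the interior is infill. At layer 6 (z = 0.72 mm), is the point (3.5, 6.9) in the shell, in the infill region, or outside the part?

At z = 0.72 mm: the r=5.5 cylinder gives a regular 32-gon of circumradius 5.5 (constant along its height). Overall, the cross-section is a single solid region. The nearest boundary edge runs (3.06, 4.57)→(2.10, 5.08); distance from the point to it = 2.26 mm. The point is not inside any of the regions above, so it lies outside the cross-section (2.26 mm from the nearest boundary).

outside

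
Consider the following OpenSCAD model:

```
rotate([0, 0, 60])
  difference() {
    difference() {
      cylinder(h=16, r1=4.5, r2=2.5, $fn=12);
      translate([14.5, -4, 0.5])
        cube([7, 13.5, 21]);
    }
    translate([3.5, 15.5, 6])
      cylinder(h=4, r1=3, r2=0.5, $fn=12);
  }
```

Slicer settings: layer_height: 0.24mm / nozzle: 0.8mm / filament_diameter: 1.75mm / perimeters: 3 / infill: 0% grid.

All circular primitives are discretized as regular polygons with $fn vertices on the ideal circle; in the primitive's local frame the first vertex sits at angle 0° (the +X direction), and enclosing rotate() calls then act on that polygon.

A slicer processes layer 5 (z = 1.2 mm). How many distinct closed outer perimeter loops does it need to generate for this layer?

At z = 1.2 mm: the cone contributes a regular 12-gon of circumradius 4.350 (interpolated between r1=4.5 and r2=2.5 at t=0.075); the 7×13.5 cube at (14.5, -4) contributes its full rectangle; Subtracting the remaining from the first: starting from the cone, the 7×13.5 cube at (14.5, -4) misses the remaining region (no effect) — 1 connected region; the cone at (3.5, 15.5) is absent (z outside [6, 10]); After the difference (first − rest): none of the subtracted shapes is present at this height, so that combined region is unchanged — 1 connected region; (rotated 60° about Z; rotation is an isometry so areas/perimeters/island counts are preserved). The result has 1 disconnected region.

1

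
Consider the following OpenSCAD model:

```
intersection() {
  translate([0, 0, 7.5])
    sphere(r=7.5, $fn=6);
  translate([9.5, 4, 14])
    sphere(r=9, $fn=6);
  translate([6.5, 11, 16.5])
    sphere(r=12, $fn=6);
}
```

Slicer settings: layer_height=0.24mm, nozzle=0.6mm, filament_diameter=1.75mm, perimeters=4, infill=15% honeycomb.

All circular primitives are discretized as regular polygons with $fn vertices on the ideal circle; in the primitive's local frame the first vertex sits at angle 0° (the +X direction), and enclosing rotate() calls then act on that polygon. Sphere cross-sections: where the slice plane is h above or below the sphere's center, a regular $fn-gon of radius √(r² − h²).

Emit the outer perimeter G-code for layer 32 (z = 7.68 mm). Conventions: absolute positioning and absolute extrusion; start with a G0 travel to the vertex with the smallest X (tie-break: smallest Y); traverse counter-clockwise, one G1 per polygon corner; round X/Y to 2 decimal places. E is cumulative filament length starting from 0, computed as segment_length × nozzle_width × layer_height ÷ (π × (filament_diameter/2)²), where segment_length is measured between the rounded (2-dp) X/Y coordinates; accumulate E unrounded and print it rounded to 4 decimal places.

G0 X3.09 Y4.00 Z7.68
G1 X3.12 Y3.95 E0.0035
G1 X5.22 Y3.95 E0.1292
G1 X4.14 Y5.82 E0.2585
G1 X3.09 Y4.00 E0.3843

At z = 7.68 mm: the r=7.5 sphere slices to a regular 6-gon of circumradius 7.498 (√(r²−h²) with h=0.18 from center); the r=9 sphere at (9.5, 4) slices to a regular 6-gon of circumradius 6.408 (√(r²−h²) with h=6.32 from center); the sphere at (6.5, 11): section is a regular 6-gon, circumradius = √(r²−h²) = √(12²−8.82²) = 8.137; After intersecting: the r=9 sphere at (9.5, 4) partially overlaps the r=7.5 sphere; clipping to the common part keeps 12.15 mm²; the r=12 sphere at (6.5, 11) partially overlaps the running intersection; clipping to the common part keeps 2.00 mm² — 1 connected region. The outline is a single polygon with 4 vertices. Extrusion per mm of travel: 0.6 × 0.24 / (π × 0.875²) = 0.059868. Accumulating E over each segment gives final E = 0.3843.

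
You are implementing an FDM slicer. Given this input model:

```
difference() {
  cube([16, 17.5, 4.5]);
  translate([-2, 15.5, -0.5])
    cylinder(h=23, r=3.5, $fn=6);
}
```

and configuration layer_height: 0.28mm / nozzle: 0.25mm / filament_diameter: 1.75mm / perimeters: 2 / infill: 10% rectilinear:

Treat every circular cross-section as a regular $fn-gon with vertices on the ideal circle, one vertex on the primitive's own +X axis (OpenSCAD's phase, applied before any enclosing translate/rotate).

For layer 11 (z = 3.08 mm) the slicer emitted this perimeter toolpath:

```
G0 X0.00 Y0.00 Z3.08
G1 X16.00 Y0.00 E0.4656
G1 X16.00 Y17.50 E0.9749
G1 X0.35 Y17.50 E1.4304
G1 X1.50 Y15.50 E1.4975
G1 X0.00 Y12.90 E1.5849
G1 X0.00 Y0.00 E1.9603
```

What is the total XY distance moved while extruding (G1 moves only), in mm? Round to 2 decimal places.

Sum the Euclidean lengths of each G1 segment: total = 67.36 mm.

67.36 mm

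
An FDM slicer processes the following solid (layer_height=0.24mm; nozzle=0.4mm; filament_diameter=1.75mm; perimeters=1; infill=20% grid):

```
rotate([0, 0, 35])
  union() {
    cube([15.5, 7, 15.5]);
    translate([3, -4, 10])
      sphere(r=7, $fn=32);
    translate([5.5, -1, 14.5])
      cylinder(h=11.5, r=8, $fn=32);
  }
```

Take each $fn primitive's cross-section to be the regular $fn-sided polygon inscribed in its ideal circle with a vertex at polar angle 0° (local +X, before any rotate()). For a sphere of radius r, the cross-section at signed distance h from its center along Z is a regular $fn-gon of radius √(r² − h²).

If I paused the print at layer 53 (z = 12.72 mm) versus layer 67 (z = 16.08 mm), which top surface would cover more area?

Layer 53 (z = 12.72): the cube (footprint 15.5×7) is included at this height (area 108.50 mm²); the sphere at (3, -4): section is a regular 32-gon, circumradius = √(r²−h²) = √(7²−2.72²) = 6.450 (area = (32/2)·6.450²·sin(360°/32) = 129.86 mm²); the cylinder at (5.5, -1) does not reach this height (z outside [14.5, 26]); Combining (union): the regions partially overlap — summed areas 238.36 mm² minus the doubly-counted overlap 15.08 mm² gives 223.28 mm² — area = 223.28 mm²; (rotated 35° about Z; rotation is an isometry so areas/perimeters/island counts are preserved). So its area = 223.28 mm². Layer 67 (z = 16.08): the cube is absent (z outside [0, 15.5]); the r=7 sphere at (3, -4) slices to a regular 32-gon of circumradius 3.469 (√(r²−h²) with h=6.08 from center) (area = (32/2)·3.469²·sin(360°/32) = 37.56 mm²); the cylinder at (5.5, -1): section is a regular 32-gon, circumradius r=8 (area = (32/2)·8.000²·sin(360°/32) = 199.77 mm²); Combining (union): the r=7 sphere at (3, -4) lies entirely inside the r=8 cylinder at (5.5, -1), so the union is just the r=8 cylinder at (5.5, -1) — area = 199.77 mm²; (rotated 35° about Z; rotation is an isometry so areas/perimeters/island counts are preserved). So its area = 199.77 mm². Layer 53 is larger (223.28 vs 199.77 mm²).

layer 53 (z = 12.72 mm)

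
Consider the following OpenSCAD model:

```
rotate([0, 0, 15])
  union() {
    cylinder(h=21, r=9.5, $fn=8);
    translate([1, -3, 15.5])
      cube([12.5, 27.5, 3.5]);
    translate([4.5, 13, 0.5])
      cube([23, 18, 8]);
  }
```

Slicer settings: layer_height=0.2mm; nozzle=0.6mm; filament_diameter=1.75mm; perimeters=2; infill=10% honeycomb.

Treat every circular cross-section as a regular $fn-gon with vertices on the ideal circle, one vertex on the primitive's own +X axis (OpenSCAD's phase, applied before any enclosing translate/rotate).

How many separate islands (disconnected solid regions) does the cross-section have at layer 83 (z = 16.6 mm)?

1

At z = 16.6 mm: the r=9.5 cylinder contributes a regular 8-gon of circumradius 9.5; the cube at (1, -3) is present — its section is the full 12.5×27.5 rectangle; the cube at (4.5, 13) is absent (z outside [0.5, 8.5]); Combining (union): the regions partially overlap (shared area 78.16 mm²), so overlapping operands fuse into one piece — 1 connected region; (whole slice rotated 15° about Z — lengths, areas and connectivity unchanged). Overall, the cross-section is a single solid region. Island count = 1.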